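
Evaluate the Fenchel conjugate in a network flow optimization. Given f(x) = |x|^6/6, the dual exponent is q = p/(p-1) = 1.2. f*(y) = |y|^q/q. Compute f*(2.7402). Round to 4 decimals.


The conjugate exponent q satisfies 1/p + 1/q = 1.
p = 6, so q = 6/(6 - 1) = 1.2
|y|^q = 2.7402^1.2 = 3.3523
f*(2.7402) = 3.3523 / 1.2 = 2.7936


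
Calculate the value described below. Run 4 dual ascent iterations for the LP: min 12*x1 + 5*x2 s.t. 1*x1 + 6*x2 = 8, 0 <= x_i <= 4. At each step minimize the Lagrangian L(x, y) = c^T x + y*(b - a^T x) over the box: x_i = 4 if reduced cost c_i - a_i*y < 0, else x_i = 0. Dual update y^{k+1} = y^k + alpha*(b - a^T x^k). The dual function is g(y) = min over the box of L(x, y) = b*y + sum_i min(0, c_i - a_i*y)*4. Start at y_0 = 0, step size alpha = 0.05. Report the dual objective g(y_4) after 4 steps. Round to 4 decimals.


Dual ascent for LP: min 12*x1 + 5*x2, 1*x1 + 6*x2 = 8, 0 <= x_i <= 4
Step 1: y^k = 0.0, reduced costs: (12.0, 5.0)
  x^k = (0.0, 0.0), subgradient = b - a^T x = 8.0
  y^{k+1} = 0.0 + 0.05*8.0 = 0.4
Step 2: y^k = 0.4, reduced costs: (11.6, 2.6)
  x^k = (0.0, 0.0), subgradient = b - a^T x = 8.0
  y^{k+1} = 0.4 + 0.05*8.0 = 0.8
Step 3: y^k = 0.8, reduced costs: (11.2, 0.2)
  x^k = (0.0, 0.0), subgradient = b - a^T x = 8.0
  y^{k+1} = 0.8 + 0.05*8.0 = 1.2
Step 4: y^k = 1.2, reduced costs: (10.8, -2.2)
  x^k = (0.0, 4.0), subgradient = b - a^T x = -16.0
  y^{k+1} = 1.2 + 0.05*-16.0 = 0.4
Dual objective at y_4 = 0.4: reduced costs (11.6, 2.6), box minimizer x = (0.0, 0.0)
g(y_4) = b*y + (c1 - a1*y)*x1 + (c2 - a2*y)*x2 = 8*0.4 + 11.6*0.0 + 2.6*0.0 = 3.2 + 0.0 + 0.0 = 3.2


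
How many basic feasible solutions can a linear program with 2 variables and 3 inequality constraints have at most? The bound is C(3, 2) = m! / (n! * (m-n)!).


Each vertex corresponds to some choice of n active constraints out of m, so the number of vertices is at most C(m, n) = m! / (n!(m-n)!).
m = 3, n = 2
Numerator: 3 * 2
Denominator: 2! = 2
C(3, 2) = 3


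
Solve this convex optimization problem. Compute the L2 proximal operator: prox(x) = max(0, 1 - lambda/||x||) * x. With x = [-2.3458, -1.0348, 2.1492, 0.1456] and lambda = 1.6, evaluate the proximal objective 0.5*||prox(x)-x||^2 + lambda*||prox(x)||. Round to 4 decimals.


Step 1: Compute ||x||.
||x|| = 3.3487
Step 2: Compute scaling factor.
scale = max(0, 1 - 1.6/3.3487) = 0.5222
Step 3: prox(x) = [-1.225, -0.5404, 1.1223, 0.076]
||prox(x)|| = 1.7487
Step 4: Proximal objective.
0.5*||prox-x||^2 = 1.28
lambda*||prox|| = 2.7979
Total = 4.0779


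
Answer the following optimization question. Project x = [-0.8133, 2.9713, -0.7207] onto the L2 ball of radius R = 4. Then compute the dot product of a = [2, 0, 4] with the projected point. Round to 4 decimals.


Step 1: Compute ||x|| (intermediates to 6 decimals).
||x|| = sqrt((-0.8133)^2 + 2.9713^2 + (-0.7207)^2) = 3.163778
Step 2: Project.
Since ||x|| <= R, proj = x (no scaling needed).
proj(x) = [-0.8133, 2.9713, -0.7207]
Step 3: Dot product.
a^T * proj(x) = 2*(-0.8133) + 0*2.9713 + 4*(-0.7207) = -4.5094


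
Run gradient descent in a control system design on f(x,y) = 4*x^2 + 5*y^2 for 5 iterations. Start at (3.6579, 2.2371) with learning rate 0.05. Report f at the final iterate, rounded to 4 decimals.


Gradient descent on f(x,y) = 4*x^2 + 5*y^2.
Starting point: (3.6579, 2.2371), alpha = 0.05
Step 1: grad_x = 2*4*3.6579 = 29.2632, grad_y = 2*5*2.2371 = 22.371
  x_1 = 3.6579 - 0.05*29.2632 = 2.1947
  y_1 = 2.2371 - 0.05*22.371 = 1.1186
Step 2: grad_x = 2*4*2.1947 = 17.5579, grad_y = 2*5*1.1186 = 11.1855
  x_2 = 2.1947 - 0.05*17.5579 = 1.3168
  y_2 = 1.1186 - 0.05*11.1855 = 0.5593
Step 3: grad_x = 2*4*1.3168 = 10.5348, grad_y = 2*5*0.5593 = 5.5928
  x_3 = 1.3168 - 0.05*10.5348 = 0.7901
  y_3 = 0.5593 - 0.05*5.5928 = 0.2796
Step 4: grad_x = 2*4*0.7901 = 6.3209, grad_y = 2*5*0.2796 = 2.7964
  x_4 = 0.7901 - 0.05*6.3209 = 0.4741
  y_4 = 0.2796 - 0.05*2.7964 = 0.1398
Step 5: grad_x = 2*4*0.4741 = 3.7925, grad_y = 2*5*0.1398 = 1.3982
  x_5 = 0.4741 - 0.05*3.7925 = 0.2844
  y_5 = 0.1398 - 0.05*1.3982 = 0.0699
f(0.2844, 0.0699) = 4*0.2844^2 + 5*0.0699^2 = 0.3481


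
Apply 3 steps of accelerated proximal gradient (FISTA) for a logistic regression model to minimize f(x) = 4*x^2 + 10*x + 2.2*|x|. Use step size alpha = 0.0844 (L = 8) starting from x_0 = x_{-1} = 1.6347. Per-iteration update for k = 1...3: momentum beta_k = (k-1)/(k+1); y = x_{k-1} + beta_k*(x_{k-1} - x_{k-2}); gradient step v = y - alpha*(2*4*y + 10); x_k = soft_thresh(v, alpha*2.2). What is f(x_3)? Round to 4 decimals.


FISTA on f(x) = 4*x^2 + 10*x + 2.2*|x|
L = 8, alpha = 0.0844
Iteration 1: beta = 0.0, y = 1.6347 + 0.0*(1.6347 - 1.6347) = 1.6347
  grad(y) = 23.0776, v = y - alpha*grad = -0.313
  prox(v) = soft_thresh(-0.313, 0.1857) = -0.1274
Iteration 2: beta = 0.3333, y = -0.1274 + 0.3333*(-0.1274 - 1.6347) = -0.7147
  grad(y) = 4.2822, v = y - alpha*grad = -1.0761
  prox(v) = soft_thresh(-1.0761, 0.1857) = -0.8905
Iteration 3: beta = 0.5, y = -0.8905 + 0.5*(-0.8905 + 0.1274) = -1.272
  grad(y) = -0.1761, v = y - alpha*grad = -1.2571
  prox(v) = soft_thresh(-1.2571, 0.1857) = -1.0715
f(x_3) = 4*(-1.0715)^2 + 10*(-1.0715) + 2.2*|-1.0715| = -3.7653


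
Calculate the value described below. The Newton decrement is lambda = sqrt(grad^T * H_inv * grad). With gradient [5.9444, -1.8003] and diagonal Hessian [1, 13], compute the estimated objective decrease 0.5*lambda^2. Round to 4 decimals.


Step 1: H is diagonal, so H^(-1) * g = [5.9444, -0.1385].
Step 2: g^T H^(-1) g = sum_i g_i^2 / H_ii
  = (5.9444)^2/1 + (-1.8003)^2/13
  = 35.3359 + 0.2493 = 35.5852
Step 3: Objective decrease = 0.5 * g^T H^(-1) g = 17.7926


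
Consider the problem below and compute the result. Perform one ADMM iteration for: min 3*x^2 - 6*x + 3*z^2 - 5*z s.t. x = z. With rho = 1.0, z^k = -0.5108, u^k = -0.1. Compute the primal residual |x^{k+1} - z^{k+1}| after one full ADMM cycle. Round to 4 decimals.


ADMM iteration with rho = 1.0, z^k = -0.5108, u^k = -0.1
Step 1: x-update.
Minimize 3*x^2 - 6*x + (1.0/2)*(x + 0.5108 - 0.1)^2
FOC: (2*3 + 1.0)*x = 6 + 1.0*(-0.5108 + 0.1)
x^{k+1} = 0.7985
Step 2: z-update.
Minimize 3*z^2 - 5*z + (1.0/2)*(0.7985 - z - 0.1)^2
FOC: (2*3 + 1.0)*z = 5 + 1.0*(0.7985 - 0.1)
z^{k+1} = 0.8141
Step 3: u-update.
u^{k+1} = -0.1 + 0.7985 - 0.8141 = -0.1156
Step 4: Primal residual = |0.7985 - 0.8141| = 0.0156


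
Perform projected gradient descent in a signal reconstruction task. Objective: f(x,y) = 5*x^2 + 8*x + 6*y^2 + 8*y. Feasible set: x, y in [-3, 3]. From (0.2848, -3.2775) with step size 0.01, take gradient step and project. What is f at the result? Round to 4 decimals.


Step 1: Compute gradient at (0.2848, -3.2775).
grad_x = 2*5*0.2848 + 8 = 10.848
grad_y = 2*6*-3.2775 + 8 = -31.33
Step 2: Gradient step.
x_raw = 0.2848 - 0.01*10.848 = 0.1763
y_raw = -3.2775 - 0.01*-31.33 = -2.9642
Step 3: Project onto [-3, 3].
x_proj = clip(0.1763) = 0.1763
y_proj = clip(-2.9642) = -2.9642
Step 4: Evaluate f.
f(0.1763, -2.9642) = 30.5713


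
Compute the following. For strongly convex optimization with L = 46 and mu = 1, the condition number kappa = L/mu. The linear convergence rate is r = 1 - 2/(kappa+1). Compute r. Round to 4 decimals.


Step 1: Compute the condition number.
kappa = L/mu = 46/1 = 46.0
Step 2: Compute the convergence rate.
r = 1 - 2/(kappa + 1) = 1 - 2*mu/(L + mu) = (L - mu)/(L + mu) = 45/47 = 0.9574


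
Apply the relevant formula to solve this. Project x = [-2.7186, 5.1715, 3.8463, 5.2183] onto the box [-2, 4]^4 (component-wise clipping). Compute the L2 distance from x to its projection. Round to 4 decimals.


Project each component onto [-2, 4].
clip(-2.7186) = -2.0, clip(5.1715) = 4.0, clip(3.8463) = 3.8463, clip(5.2183) = 4.0
Projection = [-2.0, 4.0, 3.8463, 4.0]
Squared diffs: [0.5164, 1.3724, 0.0, 1.4843]
Distance = sqrt(3.3731) = 1.8366


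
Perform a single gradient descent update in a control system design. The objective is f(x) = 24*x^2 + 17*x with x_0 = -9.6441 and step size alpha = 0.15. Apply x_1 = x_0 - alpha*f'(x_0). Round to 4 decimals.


We compute the gradient at x_0 and apply the update.
f'(x) = 48*x + 17
f'(-9.6441) = 48*-9.6441 + 17 = -445.9168
x_1 = -9.6441 - 0.15*-445.9168 = 57.2434


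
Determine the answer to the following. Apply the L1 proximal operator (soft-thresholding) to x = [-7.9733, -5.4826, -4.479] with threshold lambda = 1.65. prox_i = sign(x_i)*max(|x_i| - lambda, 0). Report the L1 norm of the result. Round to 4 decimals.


Soft-thresholding with lambda = 1.65:
prox(-7.9733) = sign(-7.9733)*max(|-7.9733| - 1.65, 0) = -6.3233
prox(-5.4826) = sign(-5.4826)*max(|-5.4826| - 1.65, 0) = -3.8326
prox(-4.479) = sign(-4.479)*max(|-4.479| - 1.65, 0) = -2.829
prox(x) = [-6.3233, -3.8326, -2.829]
||prox(x)||_1 = 6.3233 + 3.8326 + 2.829 = 12.9849


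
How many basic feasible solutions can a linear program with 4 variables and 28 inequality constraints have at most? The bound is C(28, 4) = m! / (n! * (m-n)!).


Each vertex corresponds to some choice of n active constraints out of m, so the number of vertices is at most C(m, n) = m! / (n!(m-n)!).
m = 28, n = 4
Numerator: 28 * 27 * 26 * 25
Denominator: 4! = 24
C(28, 4) = 20475


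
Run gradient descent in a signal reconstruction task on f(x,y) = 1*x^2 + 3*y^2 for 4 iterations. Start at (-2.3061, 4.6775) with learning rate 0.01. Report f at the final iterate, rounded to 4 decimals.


Gradient descent on f(x,y) = 1*x^2 + 3*y^2.
Starting point: (-2.3061, 4.6775), alpha = 0.01
Step 1: grad_x = 2*1*-2.3061 = -4.6122, grad_y = 2*3*4.6775 = 28.065
  x_1 = -2.3061 - 0.01*-4.6122 = -2.26
  y_1 = 4.6775 - 0.01*28.065 = 4.3969
Step 2: grad_x = 2*1*-2.26 = -4.52, grad_y = 2*3*4.3969 = 26.3811
  x_2 = -2.26 - 0.01*-4.52 = -2.2148
  y_2 = 4.3969 - 0.01*26.3811 = 4.133
Step 3: grad_x = 2*1*-2.2148 = -4.4296, grad_y = 2*3*4.133 = 24.7982
  x_3 = -2.2148 - 0.01*-4.4296 = -2.1705
  y_3 = 4.133 - 0.01*24.7982 = 3.8851
Step 4: grad_x = 2*1*-2.1705 = -4.341, grad_y = 2*3*3.8851 = 23.3103
  x_4 = -2.1705 - 0.01*-4.341 = -2.1271
  y_4 = 3.8851 - 0.01*23.3103 = 3.652
f(-2.1271, 3.652) = 1*(-2.1271)^2 + 3*3.652^2 = 44.5347


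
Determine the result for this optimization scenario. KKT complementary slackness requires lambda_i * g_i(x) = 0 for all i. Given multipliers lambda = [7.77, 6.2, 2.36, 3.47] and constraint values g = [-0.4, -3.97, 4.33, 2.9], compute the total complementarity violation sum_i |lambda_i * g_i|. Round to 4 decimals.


KKT complementary slackness check:
lambda_1 * g_1 = 7.77 * -0.4 = -3.108
lambda_2 * g_2 = 6.2 * -3.97 = -24.614
lambda_3 * g_3 = 2.36 * 4.33 = 10.2188
lambda_4 * g_4 = 3.47 * 2.9 = 10.063
Total violation = 3.108 + 24.614 + 10.2188 + 10.063 = 48.0038


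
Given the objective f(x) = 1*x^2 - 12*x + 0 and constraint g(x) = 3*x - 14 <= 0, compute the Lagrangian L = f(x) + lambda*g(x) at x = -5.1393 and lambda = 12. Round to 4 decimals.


Step 1: Evaluate f(x).
f(-5.1393) = 1*(-5.1393)^2 - 12*(-5.1393) + 0 = 88.084
Step 2: Evaluate g(x).
g(-5.1393) = 3*-5.1393 - 14 = -29.4179
Step 3: Compute Lagrangian.
L = 88.084 + 12*-29.4179 = -264.9308


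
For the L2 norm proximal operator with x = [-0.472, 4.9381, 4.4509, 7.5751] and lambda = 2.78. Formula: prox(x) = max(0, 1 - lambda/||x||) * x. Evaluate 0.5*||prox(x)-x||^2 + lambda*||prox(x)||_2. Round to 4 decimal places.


Step 1: Compute ||x||.
||x|| = 10.0896
Step 2: Compute scaling factor.
scale = max(0, 1 - 2.78/10.0896) = 0.7245
Step 3: prox(x) = [-0.3419, 3.5775, 3.2245, 5.4879]
||prox(x)|| = 7.3096
Step 4: Proximal objective.
0.5*||prox-x||^2 = 3.8642
lambda*||prox|| = 20.3207
Total = 24.1849


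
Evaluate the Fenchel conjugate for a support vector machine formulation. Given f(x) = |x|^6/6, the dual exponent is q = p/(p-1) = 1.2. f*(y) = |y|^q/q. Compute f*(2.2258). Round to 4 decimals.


The conjugate exponent q satisfies 1/p + 1/q = 1.
p = 6, so q = 6/(6 - 1) = 1.2
|y|^q = 2.2258^1.2 = 2.6121
f*(2.2258) = 2.6121 / 1.2 = 2.1767


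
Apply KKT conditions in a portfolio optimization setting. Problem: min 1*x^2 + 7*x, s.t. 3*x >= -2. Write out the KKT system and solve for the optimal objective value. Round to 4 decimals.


Step 1: Try lambda = 0 (constraint inactive).
x_unc = -7/(2*1) = -3.5
Check: 3*-3.5 = -10.5 < -2 -- violated!
Step 2: Constraint must be active: 3*x = -2
x* = -2/3 = -0.6667 (rounded; the exact value -2/3 is used below)
lambda = (2*1*(-2/3) + 7)/3 = 1.8889
Step 3: Compute optimal value.
f(x*) = 1*(-2/3)^2 + 7*(-2/3) = -4.2222


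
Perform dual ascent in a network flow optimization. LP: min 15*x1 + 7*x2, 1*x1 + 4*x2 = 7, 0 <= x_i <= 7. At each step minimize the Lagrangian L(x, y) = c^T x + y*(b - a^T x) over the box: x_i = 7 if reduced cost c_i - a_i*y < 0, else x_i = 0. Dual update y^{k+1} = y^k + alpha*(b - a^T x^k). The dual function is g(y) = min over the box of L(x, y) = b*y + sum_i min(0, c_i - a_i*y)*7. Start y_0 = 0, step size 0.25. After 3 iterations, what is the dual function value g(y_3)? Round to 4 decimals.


Dual ascent for LP: min 15*x1 + 7*x2, 1*x1 + 4*x2 = 7, 0 <= x_i <= 7
Step 1: y^k = 0.0, reduced costs: (15.0, 7.0)
  x^k = (0.0, 0.0), subgradient = b - a^T x = 7.0
  y^{k+1} = 0.0 + 0.25*7.0 = 1.75
Step 2: y^k = 1.75, reduced costs: (13.25, 0.0)
  x^k = (0.0, 0.0), subgradient = b - a^T x = 7.0
  y^{k+1} = 1.75 + 0.25*7.0 = 3.5
Step 3: y^k = 3.5, reduced costs: (11.5, -7.0)
  x^k = (0.0, 7.0), subgradient = b - a^T x = -21.0
  y^{k+1} = 3.5 + 0.25*-21.0 = -1.75
Dual objective at y_3 = -1.75: reduced costs (16.75, 14.0), box minimizer x = (0.0, 0.0)
g(y_3) = b*y + (c1 - a1*y)*x1 + (c2 - a2*y)*x2 = 7*(-1.75) + 16.75*0.0 + 14.0*0.0 = -12.25 + 0.0 + 0.0 = -12.25


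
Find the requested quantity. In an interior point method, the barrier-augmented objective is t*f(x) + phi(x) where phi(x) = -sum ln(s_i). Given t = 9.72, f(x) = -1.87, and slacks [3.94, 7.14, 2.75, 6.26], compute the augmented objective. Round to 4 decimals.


Step 1: Compute log-barrier.
ln values: [1.3712, 1.9657, 1.0116, 1.8342]
phi = -(1.3712 + 1.9657 + 1.0116 + 1.8342) = -6.1827
Step 2: Compute augmented objective.
t*f(x) = 9.72*-1.87 = -18.1764
Total = -18.1764 - 6.1827 = -24.3591


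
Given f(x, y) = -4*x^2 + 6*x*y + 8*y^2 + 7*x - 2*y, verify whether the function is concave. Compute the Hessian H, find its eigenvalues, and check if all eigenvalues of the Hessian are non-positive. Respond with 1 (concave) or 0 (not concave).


The Hessian of f(x,y) = -4*x^2 + 6*x*y + 8*y^2 + 7*x - 2*y is:
H = [[-8, 6], [6, 16]]
Trace = -8 + 16 = 8
Determinant = -8*16 - (6)^2 = -164
Discriminant = (8)^2 - 4*-164 = 720.0
Eigenvalues: lambda_1 = -9.4164, lambda_2 = 17.4164
The function is not concave.

0


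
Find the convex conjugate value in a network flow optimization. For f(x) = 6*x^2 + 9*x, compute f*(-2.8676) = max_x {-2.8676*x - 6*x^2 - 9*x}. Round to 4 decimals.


f*(y) = sup_x {y*x - a*x^2 - b*x} = sup_x {(y-b)*x - a*x^2}
FOC: (y - b) - 2a*x = 0 => x* = (y - b)/(2a)
x* = (-2.8676 - 9)/(2*6) = -0.989
f*(-2.8676) = (y-b)^2/(4a) = (-2.8676 - 9)^2/(4*6)
= 140.8399/24 = 5.8683


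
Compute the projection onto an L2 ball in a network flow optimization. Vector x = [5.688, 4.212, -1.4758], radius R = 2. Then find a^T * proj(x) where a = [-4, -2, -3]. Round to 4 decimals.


Step 1: Compute ||x|| (intermediates to 6 decimals).
||x|| = sqrt(5.688^2 + 4.212^2 + (-1.4758)^2) = 7.229957
Step 2: Project.
Since ||x|| > R, scale = R/||x|| = 2/7.229957 = 0.276627, proj(x) = scale * x
proj(x) = [1.573454, 1.165153, -0.408246]
Step 3: Dot product.
a^T * proj(x) = -4*1.573454 - 2*1.165153 - 3*(-0.408246) = -7.3994


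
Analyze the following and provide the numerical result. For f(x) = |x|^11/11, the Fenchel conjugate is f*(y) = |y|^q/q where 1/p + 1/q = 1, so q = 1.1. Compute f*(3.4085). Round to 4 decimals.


The conjugate exponent q satisfies 1/p + 1/q = 1.
p = 11, so q = 11/(11 - 1) = 1.1
|y|^q = 3.4085^1.1 = 3.8532
f*(3.4085) = 3.8532 / 1.1 = 3.5029


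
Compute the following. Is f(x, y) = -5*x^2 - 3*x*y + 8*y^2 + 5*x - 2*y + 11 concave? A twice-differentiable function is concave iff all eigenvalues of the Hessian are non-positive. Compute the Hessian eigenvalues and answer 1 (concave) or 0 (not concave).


The Hessian of f(x,y) = -5*x^2 - 3*x*y + 8*y^2 + 5*x - 2*y + 11 is:
H = [[-10, -3], [-3, 16]]
Trace = -10 + 16 = 6
Determinant = -10*16 - (-3)^2 = -169
Discriminant = (6)^2 - 4*-169 = 712.0
Eigenvalues: lambda_1 = -10.3417, lambda_2 = 16.3417
The function is not concave.

0


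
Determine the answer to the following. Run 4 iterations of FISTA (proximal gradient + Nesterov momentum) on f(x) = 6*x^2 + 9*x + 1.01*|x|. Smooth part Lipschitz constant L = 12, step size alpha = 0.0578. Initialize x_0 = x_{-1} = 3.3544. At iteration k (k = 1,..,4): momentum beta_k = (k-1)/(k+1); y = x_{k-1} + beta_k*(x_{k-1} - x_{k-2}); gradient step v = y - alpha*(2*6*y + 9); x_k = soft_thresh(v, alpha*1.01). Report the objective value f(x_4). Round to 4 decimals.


FISTA on f(x) = 6*x^2 + 9*x + 1.01*|x|
L = 12, alpha = 0.0578
Iteration 1: beta = 0.0, y = 3.3544 + 0.0*(3.3544 - 3.3544) = 3.3544
  grad(y) = 49.2528, v = y - alpha*grad = 0.5076
  prox(v) = soft_thresh(0.5076, 0.0584) = 0.4492
Iteration 2: beta = 0.3333, y = 0.4492 + 0.3333*(0.4492 - 3.3544) = -0.5192
  grad(y) = 2.7698, v = y - alpha*grad = -0.6793
  prox(v) = soft_thresh(-0.6793, 0.0584) = -0.6209
Iteration 3: beta = 0.5, y = -0.6209 + 0.5*(-0.6209 - 0.4492) = -1.156
  grad(y) = -4.8715, v = y - alpha*grad = -0.8744
  prox(v) = soft_thresh(-0.8744, 0.0584) = -0.816
Iteration 4: beta = 0.6, y = -0.816 + 0.6*(-0.816 + 0.6209) = -0.9331
  grad(y) = -2.1968, v = y - alpha*grad = -0.8061
  prox(v) = soft_thresh(-0.8061, 0.0584) = -0.7477
f(x_4) = 6*(-0.7477)^2 + 9*(-0.7477) + 1.01*|-0.7477| = -2.6198


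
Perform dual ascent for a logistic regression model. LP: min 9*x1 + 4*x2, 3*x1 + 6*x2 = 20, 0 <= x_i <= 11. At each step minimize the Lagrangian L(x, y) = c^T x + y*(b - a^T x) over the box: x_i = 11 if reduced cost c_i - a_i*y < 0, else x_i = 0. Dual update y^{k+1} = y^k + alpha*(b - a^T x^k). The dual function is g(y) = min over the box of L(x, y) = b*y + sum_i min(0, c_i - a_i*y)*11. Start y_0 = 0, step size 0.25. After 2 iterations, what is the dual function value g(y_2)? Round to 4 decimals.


Dual ascent for LP: min 9*x1 + 4*x2, 3*x1 + 6*x2 = 20, 0 <= x_i <= 11
Step 1: y^k = 0.0, reduced costs: (9.0, 4.0)
  x^k = (0.0, 0.0), subgradient = b - a^T x = 20.0
  y^{k+1} = 0.0 + 0.25*20.0 = 5.0
Step 2: y^k = 5.0, reduced costs: (-6.0, -26.0)
  x^k = (11.0, 11.0), subgradient = b - a^T x = -79.0
  y^{k+1} = 5.0 + 0.25*-79.0 = -14.75
Dual objective at y_2 = -14.75: reduced costs (53.25, 92.5), box minimizer x = (0.0, 0.0)
g(y_2) = b*y + (c1 - a1*y)*x1 + (c2 - a2*y)*x2 = 20*(-14.75) + 53.25*0.0 + 92.5*0.0 = -295.0 + 0.0 + 0.0 = -295.0


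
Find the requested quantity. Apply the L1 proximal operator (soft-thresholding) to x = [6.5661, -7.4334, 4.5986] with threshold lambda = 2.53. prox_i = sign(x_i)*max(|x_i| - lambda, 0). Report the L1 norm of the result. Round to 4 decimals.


Soft-thresholding with lambda = 2.53:
prox(6.5661) = sign(6.5661)*max(|6.5661| - 2.53, 0) = 4.0361
prox(-7.4334) = sign(-7.4334)*max(|-7.4334| - 2.53, 0) = -4.9034
prox(4.5986) = sign(4.5986)*max(|4.5986| - 2.53, 0) = 2.0686
prox(x) = [4.0361, -4.9034, 2.0686]
||prox(x)||_1 = 4.0361 + 4.9034 + 2.0686 = 11.0081


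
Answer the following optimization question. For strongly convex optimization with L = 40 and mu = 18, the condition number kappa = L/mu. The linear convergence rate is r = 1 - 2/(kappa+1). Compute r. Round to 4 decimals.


Step 1: Compute the condition number.
kappa = L/mu = 40/18 = 2.2222
Step 2: Compute the convergence rate.
r = 1 - 2/(kappa + 1) = 1 - 2*mu/(L + mu) = (L - mu)/(L + mu) = 22/58 = 0.3793


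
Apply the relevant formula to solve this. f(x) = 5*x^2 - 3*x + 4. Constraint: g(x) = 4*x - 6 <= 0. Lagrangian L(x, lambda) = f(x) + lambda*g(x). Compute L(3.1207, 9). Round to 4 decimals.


Step 1: Evaluate f(x).
f(3.1207) = 5*3.1207^2 - 3*3.1207 + 4 = 43.3317
Step 2: Evaluate g(x).
g(3.1207) = 4*3.1207 - 6 = 6.4828
Step 3: Compute Lagrangian.
L = 43.3317 + 9*6.4828 = 101.6769


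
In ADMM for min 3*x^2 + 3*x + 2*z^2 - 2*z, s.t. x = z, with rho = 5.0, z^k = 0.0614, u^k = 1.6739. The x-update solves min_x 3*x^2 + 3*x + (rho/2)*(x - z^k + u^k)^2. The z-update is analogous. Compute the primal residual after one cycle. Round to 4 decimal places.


ADMM iteration with rho = 5.0, z^k = 0.0614, u^k = 1.6739
Step 1: x-update.
Minimize 3*x^2 + 3*x + (5.0/2)*(x - 0.0614 + 1.6739)^2
FOC: (2*3 + 5.0)*x = -3 + 5.0*(0.0614 - 1.6739)
x^{k+1} = -1.0057
Step 2: z-update.
Minimize 2*z^2 - 2*z + (5.0/2)*(-1.0057 - z + 1.6739)^2
FOC: (2*2 + 5.0)*z = 2 + 5.0*(-1.0057 + 1.6739)
z^{k+1} = 0.5935
Step 3: u-update.
u^{k+1} = 1.6739 - 1.0057 - 0.5935 = 0.0748
Step 4: Primal residual = |-1.0057 - 0.5935| = 1.5991


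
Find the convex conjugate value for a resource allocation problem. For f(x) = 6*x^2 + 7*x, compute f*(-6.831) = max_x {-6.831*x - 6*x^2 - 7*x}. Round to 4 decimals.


f*(y) = sup_x {y*x - a*x^2 - b*x} = sup_x {(y-b)*x - a*x^2}
FOC: (y - b) - 2a*x = 0 => x* = (y - b)/(2a)
x* = (-6.831 - 7)/(2*6) = -1.1526
f*(-6.831) = (y-b)^2/(4a) = (-6.831 - 7)^2/(4*6)
= 191.2966/24 = 7.9707


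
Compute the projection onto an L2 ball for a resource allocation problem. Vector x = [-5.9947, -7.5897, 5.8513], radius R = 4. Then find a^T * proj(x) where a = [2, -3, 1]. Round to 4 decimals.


Step 1: Compute ||x|| (intermediates to 6 decimals).
||x|| = sqrt((-5.9947)^2 + (-7.5897)^2 + 5.8513^2) = 11.303879
Step 2: Project.
Since ||x|| > R, scale = R/||x|| = 4/11.303879 = 0.353861, proj(x) = scale * x
proj(x) = [-2.121291, -2.685699, 2.070547]
Step 3: Dot product.
a^T * proj(x) = 2*(-2.121291) - 3*(-2.685699) + 1*2.070547 = 5.8851


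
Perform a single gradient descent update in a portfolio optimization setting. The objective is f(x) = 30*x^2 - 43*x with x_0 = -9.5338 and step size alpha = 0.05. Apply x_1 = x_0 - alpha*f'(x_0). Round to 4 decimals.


We compute the gradient at x_0 and apply the update.
f'(x) = 60*x - 43
f'(-9.5338) = 60*-9.5338 - 43 = -615.028
x_1 = -9.5338 - 0.05*-615.028 = 21.2176


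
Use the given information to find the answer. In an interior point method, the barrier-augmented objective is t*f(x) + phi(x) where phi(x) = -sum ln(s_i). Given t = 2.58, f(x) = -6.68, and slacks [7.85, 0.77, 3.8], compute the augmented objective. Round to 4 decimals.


Step 1: Compute log-barrier.
ln values: [2.0605, -0.2614, 1.335]
phi = -(2.0605 - 0.2614 + 1.335) = -3.1341
Step 2: Compute augmented objective.
t*f(x) = 2.58*-6.68 = -17.2344
Total = -17.2344 - 3.1341 = -20.3685


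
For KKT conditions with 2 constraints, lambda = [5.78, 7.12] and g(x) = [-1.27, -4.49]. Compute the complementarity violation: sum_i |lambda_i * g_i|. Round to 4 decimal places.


KKT complementary slackness check:
lambda_1 * g_1 = 5.78 * -1.27 = -7.3406
lambda_2 * g_2 = 7.12 * -4.49 = -31.9688
Total violation = 7.3406 + 31.9688 = 39.3094


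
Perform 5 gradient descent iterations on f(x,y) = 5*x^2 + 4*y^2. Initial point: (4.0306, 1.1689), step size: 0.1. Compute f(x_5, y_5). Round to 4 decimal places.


Gradient descent on f(x,y) = 5*x^2 + 4*y^2.
Starting point: (4.0306, 1.1689), alpha = 0.1
Step 1: grad_x = 2*5*4.0306 = 40.306, grad_y = 2*4*1.1689 = 9.3512
  x_1 = 4.0306 - 0.1*40.306 = 0.0
  y_1 = 1.1689 - 0.1*9.3512 = 0.2338
Step 2: grad_x = 2*5*0.0 = 0.0, grad_y = 2*4*0.2338 = 1.8702
  x_2 = 0.0 - 0.1*0.0 = 0.0
  y_2 = 0.2338 - 0.1*1.8702 = 0.0468
Step 3: grad_x = 2*5*0.0 = 0.0, grad_y = 2*4*0.0468 = 0.374
  x_3 = 0.0 - 0.1*0.0 = 0.0
  y_3 = 0.0468 - 0.1*0.374 = 0.0094
Step 4: grad_x = 2*5*0.0 = 0.0, grad_y = 2*4*0.0094 = 0.0748
  x_4 = 0.0 - 0.1*0.0 = 0.0
  y_4 = 0.0094 - 0.1*0.0748 = 0.0019
Step 5: grad_x = 2*5*0.0 = 0.0, grad_y = 2*4*0.0019 = 0.015
  x_5 = 0.0 - 0.1*0.0 = 0.0
  y_5 = 0.0019 - 0.1*0.015 = 0.0004
f(0.0, 0.0004) = 5*0.0^2 + 4*0.0004^2 = 0.0


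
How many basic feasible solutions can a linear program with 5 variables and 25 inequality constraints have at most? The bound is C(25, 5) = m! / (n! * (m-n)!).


Each vertex corresponds to some choice of n active constraints out of m, so the number of vertices is at most C(m, n) = m! / (n!(m-n)!).
m = 25, n = 5
Numerator: 25 * 24 * 23 * 22 * 21
Denominator: 5! = 120
C(25, 5) = 53130


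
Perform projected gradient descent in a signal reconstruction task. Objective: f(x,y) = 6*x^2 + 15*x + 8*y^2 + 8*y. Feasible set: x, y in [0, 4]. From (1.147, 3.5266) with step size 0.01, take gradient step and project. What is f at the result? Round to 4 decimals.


Step 1: Compute gradient at (1.147, 3.5266).
grad_x = 2*6*1.147 + 15 = 28.764
grad_y = 2*8*3.5266 + 8 = 64.4256
Step 2: Gradient step.
x_raw = 1.147 - 0.01*28.764 = 0.8594
y_raw = 3.5266 - 0.01*64.4256 = 2.8823
Step 3: Project onto [0, 4].
x_proj = clip(0.8594) = 0.8594
y_proj = clip(2.8823) = 2.8823
Step 4: Evaluate f.
f(0.8594, 2.8823) = 106.8434


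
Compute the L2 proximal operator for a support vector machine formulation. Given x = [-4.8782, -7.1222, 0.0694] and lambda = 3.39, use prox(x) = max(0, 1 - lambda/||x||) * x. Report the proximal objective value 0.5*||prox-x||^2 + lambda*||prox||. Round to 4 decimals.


Step 1: Compute ||x||.
||x|| = 8.6329
Step 2: Compute scaling factor.
scale = max(0, 1 - 3.39/8.6329) = 0.6073
Step 3: prox(x) = [-2.9626, -4.3254, 0.0421]
||prox(x)|| = 5.2429
Step 4: Proximal objective.
0.5*||prox-x||^2 = 5.7461
lambda*||prox|| = 17.7734
Total = 23.5196


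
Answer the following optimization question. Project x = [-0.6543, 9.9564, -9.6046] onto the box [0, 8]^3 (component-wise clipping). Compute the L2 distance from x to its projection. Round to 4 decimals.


Project each component onto [0, 8].
clip(-0.6543) = 0.0, clip(9.9564) = 8.0, clip(-9.6046) = 0.0
Projection = [0.0, 8.0, 0.0]
Squared diffs: [0.4281, 3.8275, 92.2483]
Distance = sqrt(96.5039) = 9.8236


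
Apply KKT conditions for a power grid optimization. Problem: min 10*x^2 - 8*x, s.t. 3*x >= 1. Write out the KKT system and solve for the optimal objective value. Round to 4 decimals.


Step 1: Try lambda = 0 (constraint inactive).
Stationarity: 2*10*x - 8 = 0
x* = 8/(2*10) = 0.4
Check constraint: 3*0.4 = 1.2 >= 1 -- satisfied.
Step 2: Compute optimal value.
f(x*) = 10*0.4^2 - 8*0.4 = -1.6


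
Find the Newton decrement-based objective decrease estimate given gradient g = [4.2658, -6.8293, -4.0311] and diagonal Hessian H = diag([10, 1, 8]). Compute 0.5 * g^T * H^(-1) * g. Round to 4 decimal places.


Step 1: H is diagonal, so H^(-1) * g = [0.4266, -6.8293, -0.5039].
Step 2: g^T H^(-1) g = sum_i g_i^2 / H_ii
  = (4.2658)^2/10 + (-6.8293)^2/1 + (-4.0311)^2/8
  = 1.8197 + 46.6393 + 2.0312 = 50.4903
Step 3: Objective decrease = 0.5 * g^T H^(-1) g = 25.2451


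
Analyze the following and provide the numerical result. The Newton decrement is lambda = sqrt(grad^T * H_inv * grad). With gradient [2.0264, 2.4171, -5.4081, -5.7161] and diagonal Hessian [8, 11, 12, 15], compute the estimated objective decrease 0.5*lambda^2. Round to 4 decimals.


Step 1: H is diagonal, so H^(-1) * g = [0.2533, 0.2197, -0.4507, -0.3811].
Step 2: g^T H^(-1) g = sum_i g_i^2 / H_ii
  = (2.0264)^2/8 + (2.4171)^2/11 + (-5.4081)^2/12 + (-5.7161)^2/15
  = 0.5133 + 0.5311 + 2.4373 + 2.1783 = 5.66
Step 3: Objective decrease = 0.5 * g^T H^(-1) g = 2.83


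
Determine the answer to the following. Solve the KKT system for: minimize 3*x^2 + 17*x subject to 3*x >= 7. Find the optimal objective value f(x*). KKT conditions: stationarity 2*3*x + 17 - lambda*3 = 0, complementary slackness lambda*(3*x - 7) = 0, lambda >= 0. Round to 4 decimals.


Step 1: Try lambda = 0 (constraint inactive).
x_unc = -17/(2*3) = -2.8333
Check: 3*-2.8333 = -8.4999 < 7 -- violated!
Step 2: Constraint must be active: 3*x = 7
x* = 7/3 = 2.3333 (rounded; the exact value 7/3 is used below)
lambda = (2*3*(7/3) + 17)/3 = 10.3333
Step 3: Compute optimal value.
f(x*) = 3*(7/3)^2 + 17*(7/3) = 56.0


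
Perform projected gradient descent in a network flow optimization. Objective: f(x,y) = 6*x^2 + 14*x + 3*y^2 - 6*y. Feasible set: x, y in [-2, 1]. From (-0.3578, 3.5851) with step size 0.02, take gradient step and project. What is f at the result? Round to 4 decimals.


Step 1: Compute gradient at (-0.3578, 3.5851).
grad_x = 2*6*-0.3578 + 14 = 9.7064
grad_y = 2*3*3.5851 - 6 = 15.5106
Step 2: Gradient step.
x_raw = -0.3578 - 0.02*9.7064 = -0.5519
y_raw = 3.5851 - 0.02*15.5106 = 3.2749
Step 3: Project onto [-2, 1].
x_proj = clip(-0.5519) = -0.5519
y_proj = clip(3.2749) = 1.0
Step 4: Evaluate f.
f(-0.5519, 1.0) = -8.8992


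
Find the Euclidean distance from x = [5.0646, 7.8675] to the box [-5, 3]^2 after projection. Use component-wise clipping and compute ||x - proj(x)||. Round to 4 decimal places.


Project each component onto [-5, 3].
clip(5.0646) = 3.0, clip(7.8675) = 3.0
Projection = [3.0, 3.0]
Squared diffs: [4.2626, 23.6926]
Distance = sqrt(27.9552) = 5.2873


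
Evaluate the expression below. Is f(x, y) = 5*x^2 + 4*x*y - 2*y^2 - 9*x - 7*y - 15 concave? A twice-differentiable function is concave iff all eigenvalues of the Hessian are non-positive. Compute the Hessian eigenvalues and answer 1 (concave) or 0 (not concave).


The Hessian of f(x,y) = 5*x^2 + 4*x*y - 2*y^2 - 9*x - 7*y - 15 is:
H = [[10, 4], [4, -4]]
Trace = 10 - 4 = 6
Determinant = 10*-4 - (4)^2 = -56
Discriminant = (6)^2 - 4*-56 = 260.0
Eigenvalues: lambda_1 = -5.0623, lambda_2 = 11.0623
The function is not concave.

0


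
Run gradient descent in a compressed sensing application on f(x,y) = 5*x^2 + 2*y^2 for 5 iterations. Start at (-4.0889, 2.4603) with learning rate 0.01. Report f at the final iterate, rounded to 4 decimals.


Gradient descent on f(x,y) = 5*x^2 + 2*y^2.
Starting point: (-4.0889, 2.4603), alpha = 0.01
Step 1: grad_x = 2*5*-4.0889 = -40.889, grad_y = 2*2*2.4603 = 9.8412
  x_1 = -4.0889 - 0.01*-40.889 = -3.68
  y_1 = 2.4603 - 0.01*9.8412 = 2.3619
Step 2: grad_x = 2*5*-3.68 = -36.8001, grad_y = 2*2*2.3619 = 9.4476
  x_2 = -3.68 - 0.01*-36.8001 = -3.312
  y_2 = 2.3619 - 0.01*9.4476 = 2.2674
Step 3: grad_x = 2*5*-3.312 = -33.1201, grad_y = 2*2*2.2674 = 9.0696
  x_3 = -3.312 - 0.01*-33.1201 = -2.9808
  y_3 = 2.2674 - 0.01*9.0696 = 2.1767
Step 4: grad_x = 2*5*-2.9808 = -29.8081, grad_y = 2*2*2.1767 = 8.7069
  x_4 = -2.9808 - 0.01*-29.8081 = -2.6827
  y_4 = 2.1767 - 0.01*8.7069 = 2.0896
Step 5: grad_x = 2*5*-2.6827 = -26.8273, grad_y = 2*2*2.0896 = 8.3586
  x_5 = -2.6827 - 0.01*-26.8273 = -2.4145
  y_5 = 2.0896 - 0.01*8.3586 = 2.0061
f(-2.4145, 2.0061) = 5*(-2.4145)^2 + 2*2.0061^2 = 37.1965


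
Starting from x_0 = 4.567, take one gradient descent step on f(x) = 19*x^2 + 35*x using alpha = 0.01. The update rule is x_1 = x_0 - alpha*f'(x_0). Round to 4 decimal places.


We compute the gradient at x_0 and apply the update.
f'(x) = 38*x + 35
f'(4.567) = 38*4.567 + 35 = 208.546
x_1 = 4.567 - 0.01*208.546 = 2.4815


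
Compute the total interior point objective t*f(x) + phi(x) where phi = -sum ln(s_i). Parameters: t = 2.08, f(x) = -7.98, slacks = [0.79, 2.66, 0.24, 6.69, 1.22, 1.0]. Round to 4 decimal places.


Step 1: Compute log-barrier.
ln values: [-0.2357, 0.9783, -1.4271, 1.9006, 0.1989, 0.0]
phi = -(-0.2357 + 0.9783 - 1.4271 + 1.9006 + 0.1989 + 0.0) = -1.415
Step 2: Compute augmented objective.
t*f(x) = 2.08*-7.98 = -16.5984
Total = -16.5984 - 1.415 = -18.0134


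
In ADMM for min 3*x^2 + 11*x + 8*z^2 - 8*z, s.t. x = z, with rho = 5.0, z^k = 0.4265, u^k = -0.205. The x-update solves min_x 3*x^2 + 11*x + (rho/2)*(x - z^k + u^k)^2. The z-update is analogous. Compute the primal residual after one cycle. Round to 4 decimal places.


ADMM iteration with rho = 5.0, z^k = 0.4265, u^k = -0.205
Step 1: x-update.
Minimize 3*x^2 + 11*x + (5.0/2)*(x - 0.4265 - 0.205)^2
FOC: (2*3 + 5.0)*x = -11 + 5.0*(0.4265 + 0.205)
x^{k+1} = -0.713
Step 2: z-update.
Minimize 8*z^2 - 8*z + (5.0/2)*(-0.713 - z - 0.205)^2
FOC: (2*8 + 5.0)*z = 8 + 5.0*(-0.713 - 0.205)
z^{k+1} = 0.1624
Step 3: u-update.
u^{k+1} = -0.205 - 0.713 - 0.1624 = -1.0803
Step 4: Primal residual = |-0.713 - 0.1624| = 0.8753


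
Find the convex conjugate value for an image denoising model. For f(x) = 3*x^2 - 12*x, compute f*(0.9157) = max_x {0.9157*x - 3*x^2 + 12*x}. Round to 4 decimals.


f*(y) = sup_x {y*x - a*x^2 - b*x} = sup_x {(y-b)*x - a*x^2}
FOC: (y - b) - 2a*x = 0 => x* = (y - b)/(2a)
x* = (0.9157 + 12)/(2*3) = 2.1526
f*(0.9157) = (y-b)^2/(4a) = (0.9157 + 12)^2/(4*3)
= 166.8153/12 = 13.9013


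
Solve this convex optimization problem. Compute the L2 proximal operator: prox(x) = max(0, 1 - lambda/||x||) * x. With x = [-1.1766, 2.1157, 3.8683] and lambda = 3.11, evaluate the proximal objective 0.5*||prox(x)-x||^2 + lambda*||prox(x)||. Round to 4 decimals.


Step 1: Compute ||x||.
||x|| = 4.5634
Step 2: Compute scaling factor.
scale = max(0, 1 - 3.11/4.5634) = 0.3185
Step 3: prox(x) = [-0.3747, 0.6738, 1.232]
||prox(x)|| = 1.4534
Step 4: Proximal objective.
0.5*||prox-x||^2 = 4.8361
lambda*||prox|| = 4.5201
Total = 9.356


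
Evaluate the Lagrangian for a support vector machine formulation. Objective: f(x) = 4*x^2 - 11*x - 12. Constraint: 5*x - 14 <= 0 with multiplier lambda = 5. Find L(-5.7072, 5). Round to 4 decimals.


Step 1: Evaluate f(x).
f(-5.7072) = 4*(-5.7072)^2 - 11*(-5.7072) - 12 = 181.0677
Step 2: Evaluate g(x).
g(-5.7072) = 5*-5.7072 - 14 = -42.536
Step 3: Compute Lagrangian.
L = 181.0677 + 5*-42.536 = -31.6123


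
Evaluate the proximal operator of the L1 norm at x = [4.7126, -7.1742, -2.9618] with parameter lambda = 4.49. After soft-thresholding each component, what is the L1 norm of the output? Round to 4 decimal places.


Soft-thresholding with lambda = 4.49:
prox(4.7126) = sign(4.7126)*max(|4.7126| - 4.49, 0) = 0.2226
prox(-7.1742) = sign(-7.1742)*max(|-7.1742| - 4.49, 0) = -2.6842
prox(-2.9618) = sign(-2.9618)*max(|-2.9618| - 4.49, 0) = 0.0
prox(x) = [0.2226, -2.6842, 0.0]
||prox(x)||_1 = 0.2226 + 2.6842 + 0.0 = 2.9068


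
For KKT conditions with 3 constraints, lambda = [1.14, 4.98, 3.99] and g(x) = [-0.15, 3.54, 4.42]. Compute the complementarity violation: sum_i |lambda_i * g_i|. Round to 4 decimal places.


KKT complementary slackness check:
lambda_1 * g_1 = 1.14 * -0.15 = -0.171
lambda_2 * g_2 = 4.98 * 3.54 = 17.6292
lambda_3 * g_3 = 3.99 * 4.42 = 17.6358
Total violation = 0.171 + 17.6292 + 17.6358 = 35.436


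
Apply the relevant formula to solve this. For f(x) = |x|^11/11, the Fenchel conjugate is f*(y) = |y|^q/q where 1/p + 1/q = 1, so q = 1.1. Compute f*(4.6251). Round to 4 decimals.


The conjugate exponent q satisfies 1/p + 1/q = 1.
p = 11, so q = 11/(11 - 1) = 1.1
|y|^q = 4.6251^1.1 = 5.3906
f*(4.6251) = 5.3906 / 1.1 = 4.9005


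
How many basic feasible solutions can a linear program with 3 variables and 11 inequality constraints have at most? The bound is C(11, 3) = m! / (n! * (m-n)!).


Each vertex corresponds to some choice of n active constraints out of m, so the number of vertices is at most C(m, n) = m! / (n!(m-n)!).
m = 11, n = 3
Numerator: 11 * 10 * 9
Denominator: 3! = 6
C(11, 3) = 165


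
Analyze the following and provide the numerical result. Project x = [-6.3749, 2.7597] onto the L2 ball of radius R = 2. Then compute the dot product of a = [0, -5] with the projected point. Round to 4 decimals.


Step 1: Compute ||x|| (intermediates to 6 decimals).
||x|| = sqrt((-6.3749)^2 + 2.7597^2) = 6.946603
Step 2: Project.
Since ||x|| > R, scale = R/||x|| = 2/6.946603 = 0.287911, proj(x) = scale * x
proj(x) = [-1.835404, 0.794548]
Step 3: Dot product.
a^T * proj(x) = 0*(-1.835404) - 5*0.794548 = -3.9727


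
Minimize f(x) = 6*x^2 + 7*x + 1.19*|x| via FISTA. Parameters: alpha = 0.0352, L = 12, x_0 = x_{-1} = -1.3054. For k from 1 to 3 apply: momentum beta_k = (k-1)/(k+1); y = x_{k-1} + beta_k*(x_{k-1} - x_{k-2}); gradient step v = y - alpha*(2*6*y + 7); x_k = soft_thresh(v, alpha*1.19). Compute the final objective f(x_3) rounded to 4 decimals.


FISTA on f(x) = 6*x^2 + 7*x + 1.19*|x|
L = 12, alpha = 0.0352
Iteration 1: beta = 0.0, y = -1.3054 + 0.0*(-1.3054 + 1.3054) = -1.3054
  grad(y) = -8.6648, v = y - alpha*grad = -1.0004
  prox(v) = soft_thresh(-1.0004, 0.0419) = -0.9585
Iteration 2: beta = 0.3333, y = -0.9585 + 0.3333*(-0.9585 + 1.3054) = -0.8429
  grad(y) = -3.1146, v = y - alpha*grad = -0.7332
  prox(v) = soft_thresh(-0.7332, 0.0419) = -0.6914
Iteration 3: beta = 0.5, y = -0.6914 + 0.5*(-0.6914 + 0.9585) = -0.5578
  grad(y) = 0.3066, v = y - alpha*grad = -0.5686
  prox(v) = soft_thresh(-0.5686, 0.0419) = -0.5267
f(x_3) = 6*(-0.5267)^2 + 7*(-0.5267) + 1.19*|-0.5267| = -1.3957


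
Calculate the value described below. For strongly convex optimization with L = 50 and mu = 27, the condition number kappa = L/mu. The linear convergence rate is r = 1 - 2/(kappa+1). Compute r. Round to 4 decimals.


Step 1: Compute the condition number.
kappa = L/mu = 50/27 = 1.8519
Step 2: Compute the convergence rate.
r = 1 - 2/(kappa + 1) = 1 - 2*mu/(L + mu) = (L - mu)/(L + mu) = 23/77 = 0.2987


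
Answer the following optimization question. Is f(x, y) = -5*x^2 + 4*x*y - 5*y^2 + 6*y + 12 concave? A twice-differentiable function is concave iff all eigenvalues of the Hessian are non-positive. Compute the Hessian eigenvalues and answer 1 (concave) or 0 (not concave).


The Hessian of f(x,y) = -5*x^2 + 4*x*y - 5*y^2 + 6*y + 12 is:
H = [[-10, 4], [4, -10]]
Trace = -10 - 10 = -20
Determinant = -10*-10 - (4)^2 = 84
Discriminant = (-20)^2 - 4*84 = 64.0
Eigenvalues: lambda_1 = -14.0, lambda_2 = -6.0
The function is concave.

1


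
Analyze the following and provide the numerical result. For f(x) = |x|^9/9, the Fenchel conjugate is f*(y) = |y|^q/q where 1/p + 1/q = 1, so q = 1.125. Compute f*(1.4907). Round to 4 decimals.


The conjugate exponent q satisfies 1/p + 1/q = 1.
p = 9, so q = 9/(9 - 1) = 1.125
|y|^q = 1.4907^1.125 = 1.567
f*(1.4907) = 1.567 / 1.125 = 1.3929


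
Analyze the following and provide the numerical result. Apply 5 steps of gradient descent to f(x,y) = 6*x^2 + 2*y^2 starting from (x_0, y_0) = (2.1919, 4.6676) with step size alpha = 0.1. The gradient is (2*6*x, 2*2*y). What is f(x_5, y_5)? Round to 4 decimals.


Gradient descent on f(x,y) = 6*x^2 + 2*y^2.
Starting point: (2.1919, 4.6676), alpha = 0.1
Step 1: grad_x = 2*6*2.1919 = 26.3028, grad_y = 2*2*4.6676 = 18.6704
  x_1 = 2.1919 - 0.1*26.3028 = -0.4384
  y_1 = 4.6676 - 0.1*18.6704 = 2.8006
Step 2: grad_x = 2*6*-0.4384 = -5.2606, grad_y = 2*2*2.8006 = 11.2022
  x_2 = -0.4384 - 0.1*-5.2606 = 0.0877
  y_2 = 2.8006 - 0.1*11.2022 = 1.6803
Step 3: grad_x = 2*6*0.0877 = 1.0521, grad_y = 2*2*1.6803 = 6.7213
  x_3 = 0.0877 - 0.1*1.0521 = -0.0175
  y_3 = 1.6803 - 0.1*6.7213 = 1.0082
Step 4: grad_x = 2*6*-0.0175 = -0.2104, grad_y = 2*2*1.0082 = 4.0328
  x_4 = -0.0175 - 0.1*-0.2104 = 0.0035
  y_4 = 1.0082 - 0.1*4.0328 = 0.6049
Step 5: grad_x = 2*6*0.0035 = 0.0421, grad_y = 2*2*0.6049 = 2.4197
  x_5 = 0.0035 - 0.1*0.0421 = -0.0007
  y_5 = 0.6049 - 0.1*2.4197 = 0.363
f(-0.0007, 0.363) = 6*(-0.0007)^2 + 2*0.363^2 = 0.2635


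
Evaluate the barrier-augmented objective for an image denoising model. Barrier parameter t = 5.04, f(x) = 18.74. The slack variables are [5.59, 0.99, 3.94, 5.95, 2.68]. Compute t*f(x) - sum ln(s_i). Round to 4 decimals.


Step 1: Compute log-barrier.
ln values: [1.721, -0.0101, 1.3712, 1.7834, 0.9858]
phi = -(1.721 - 0.0101 + 1.3712 + 1.7834 + 0.9858) = -5.8513
Step 2: Compute augmented objective.
t*f(x) = 5.04*18.74 = 94.4496
Total = 94.4496 - 5.8513 = 88.5983


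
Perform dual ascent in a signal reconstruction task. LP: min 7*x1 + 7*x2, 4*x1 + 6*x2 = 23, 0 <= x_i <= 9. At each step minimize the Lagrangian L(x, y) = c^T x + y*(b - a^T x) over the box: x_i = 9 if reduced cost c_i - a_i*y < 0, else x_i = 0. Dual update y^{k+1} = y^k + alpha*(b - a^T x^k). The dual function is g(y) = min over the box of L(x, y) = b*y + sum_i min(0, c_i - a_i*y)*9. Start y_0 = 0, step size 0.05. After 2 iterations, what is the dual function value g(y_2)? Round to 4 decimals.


Dual ascent for LP: min 7*x1 + 7*x2, 4*x1 + 6*x2 = 23, 0 <= x_i <= 9
Step 1: y^k = 0.0, reduced costs: (7.0, 7.0)
  x^k = (0.0, 0.0), subgradient = b - a^T x = 23.0
  y^{k+1} = 0.0 + 0.05*23.0 = 1.15
Step 2: y^k = 1.15, reduced costs: (2.4, 0.1)
  x^k = (0.0, 0.0), subgradient = b - a^T x = 23.0
  y^{k+1} = 1.15 + 0.05*23.0 = 2.3
Dual objective at y_2 = 2.3: reduced costs (-2.2, -6.8), box minimizer x = (9.0, 9.0)
g(y_2) = b*y + (c1 - a1*y)*x1 + (c2 - a2*y)*x2 = 23*2.3 + (-2.2)*9.0 + (-6.8)*9.0 = 52.9 - 19.8 - 61.2 = -28.1
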